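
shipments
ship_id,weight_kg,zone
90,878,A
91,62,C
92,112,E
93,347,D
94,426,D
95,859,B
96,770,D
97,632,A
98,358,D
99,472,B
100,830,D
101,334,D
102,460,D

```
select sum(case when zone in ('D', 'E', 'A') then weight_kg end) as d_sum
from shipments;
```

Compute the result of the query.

ship_id=90: ✓ → 878
ship_id=91: ✗
ship_id=92: ✓ → 112
ship_id=93: ✓ → 347
ship_id=94: ✓ → 426
ship_id=95: ✗
ship_id=96: ✓ → 770
ship_id=97: ✓ → 632
ship_id=98: ✓ → 358
ship_id=99: ✗
ship_id=100: ✓ → 830
ship_id=101: ✓ → 334
ship_id=102: ✓ → 460
d_sum = 878 + 112 + 347 + 426 + 770 + 632 + 358 + 830 + 334 + 460 = 5147

5147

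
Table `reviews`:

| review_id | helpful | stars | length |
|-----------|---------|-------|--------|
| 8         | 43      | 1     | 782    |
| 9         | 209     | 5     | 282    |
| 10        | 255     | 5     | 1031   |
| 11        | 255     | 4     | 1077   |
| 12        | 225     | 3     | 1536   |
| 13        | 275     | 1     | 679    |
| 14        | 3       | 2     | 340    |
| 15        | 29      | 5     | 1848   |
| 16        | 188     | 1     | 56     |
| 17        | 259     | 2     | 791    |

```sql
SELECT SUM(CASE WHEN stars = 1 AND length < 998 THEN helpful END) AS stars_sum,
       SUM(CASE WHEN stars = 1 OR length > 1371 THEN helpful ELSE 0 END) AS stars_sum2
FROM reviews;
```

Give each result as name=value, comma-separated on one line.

stars_sum=506, stars_sum2=760

[stars_sum: stars = 1 AND length < 998]
review_id=8: ✓ → 43
review_id=9: ✗
review_id=10: ✗
review_id=11: ✗
review_id=12: ✗
review_id=13: ✓ → 275
review_id=14: ✗
review_id=15: ✗
review_id=16: ✓ → 188
review_id=17: ✗
stars_sum = 43 + 275 + 188 = 506
—
[stars_sum2: stars = 1 OR length > 1371]
review_id=8: ✓ → 43
review_id=9: ✗
review_id=10: ✗
review_id=11: ✗
review_id=12: ✓ → 225
review_id=13: ✓ → 275
review_id=14: ✗
review_id=15: ✓ → 29
review_id=16: ✓ → 188
review_id=17: ✗
stars_sum2 = 43 + 225 + 275 + 29 + 188 = 760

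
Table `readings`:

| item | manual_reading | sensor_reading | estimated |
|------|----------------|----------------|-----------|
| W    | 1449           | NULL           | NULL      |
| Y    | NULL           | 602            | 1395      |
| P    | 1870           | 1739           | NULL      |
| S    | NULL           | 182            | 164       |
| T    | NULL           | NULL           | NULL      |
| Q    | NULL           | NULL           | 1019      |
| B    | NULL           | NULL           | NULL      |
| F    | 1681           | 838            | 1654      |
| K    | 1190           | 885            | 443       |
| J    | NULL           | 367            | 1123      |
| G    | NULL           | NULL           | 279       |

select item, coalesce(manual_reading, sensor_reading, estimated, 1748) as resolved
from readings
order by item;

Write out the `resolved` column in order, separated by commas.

item=B: manual_reading=NULL, sensor_reading=NULL, estimated=NULL, → literal 1748 → 1748
item=F: manual_reading=1681 → 1681
item=G: manual_reading=NULL, sensor_reading=NULL, estimated=279 → 279
item=J: manual_reading=NULL, sensor_reading=367 → 367
item=K: manual_reading=1190 → 1190
item=P: manual_reading=1870 → 1870
item=Q: manual_reading=NULL, sensor_reading=NULL, estimated=1019 → 1019
item=S: manual_reading=NULL, sensor_reading=182 → 182
item=T: manual_reading=NULL, sensor_reading=NULL, estimated=NULL, → literal 1748 → 1748
item=W: manual_reading=1449 → 1449
item=Y: manual_reading=NULL, sensor_reading=602 → 602

1748, 1681, 279, 367, 1190, 1870, 1019, 182, 1748, 1449, 602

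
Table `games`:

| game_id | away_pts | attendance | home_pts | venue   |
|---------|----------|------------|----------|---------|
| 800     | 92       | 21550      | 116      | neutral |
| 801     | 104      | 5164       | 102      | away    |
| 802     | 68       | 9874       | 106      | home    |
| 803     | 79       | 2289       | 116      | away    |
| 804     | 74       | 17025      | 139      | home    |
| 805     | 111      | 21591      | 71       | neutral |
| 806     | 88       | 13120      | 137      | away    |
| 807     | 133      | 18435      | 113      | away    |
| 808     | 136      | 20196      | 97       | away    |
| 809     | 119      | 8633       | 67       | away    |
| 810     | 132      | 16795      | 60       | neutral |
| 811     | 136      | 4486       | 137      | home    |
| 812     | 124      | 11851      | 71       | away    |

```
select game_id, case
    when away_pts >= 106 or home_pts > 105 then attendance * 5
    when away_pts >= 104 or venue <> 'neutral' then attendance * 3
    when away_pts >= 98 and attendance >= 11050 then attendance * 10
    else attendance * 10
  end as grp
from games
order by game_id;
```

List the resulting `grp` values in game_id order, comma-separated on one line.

107750, 15492, 49370, 11445, 85125, 107955, 65600, 92175, 100980, 43165, 83975, 22430, 59255

game_id=800: away_pts >= 106 or home_pts > 105 → 107750
game_id=801: away_pts >= 104 or venue <> 'neutral' → 15492
game_id=802: away_pts >= 106 or home_pts > 105 → 49370
game_id=803: away_pts >= 106 or home_pts > 105 → 11445
game_id=804: away_pts >= 106 or home_pts > 105 → 85125
game_id=805: away_pts >= 106 or home_pts > 105 → 107955
game_id=806: away_pts >= 106 or home_pts > 105 → 65600
game_id=807: away_pts >= 106 or home_pts > 105 → 92175
game_id=808: away_pts >= 106 or home_pts > 105 → 100980
game_id=809: away_pts >= 106 or home_pts > 105 → 43165
game_id=810: away_pts >= 106 or home_pts > 105 → 83975
game_id=811: away_pts >= 106 or home_pts > 105 → 22430
game_id=812: away_pts >= 106 or home_pts > 105 → 59255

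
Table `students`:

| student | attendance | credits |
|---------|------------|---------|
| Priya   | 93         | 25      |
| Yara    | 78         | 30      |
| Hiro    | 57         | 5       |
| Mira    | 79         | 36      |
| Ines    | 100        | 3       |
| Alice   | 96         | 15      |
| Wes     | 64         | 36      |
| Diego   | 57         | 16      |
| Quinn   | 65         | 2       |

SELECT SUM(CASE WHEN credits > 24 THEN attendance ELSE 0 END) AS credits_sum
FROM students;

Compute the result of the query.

student=Priya: ✓ → 93
student=Yara: ✓ → 78
student=Hiro: ✗
student=Mira: ✓ → 79
student=Ines: ✗
student=Alice: ✗
student=Wes: ✓ → 64
student=Diego: ✗
student=Quinn: ✗
credits_sum = 93 + 78 + 79 + 64 = 314

314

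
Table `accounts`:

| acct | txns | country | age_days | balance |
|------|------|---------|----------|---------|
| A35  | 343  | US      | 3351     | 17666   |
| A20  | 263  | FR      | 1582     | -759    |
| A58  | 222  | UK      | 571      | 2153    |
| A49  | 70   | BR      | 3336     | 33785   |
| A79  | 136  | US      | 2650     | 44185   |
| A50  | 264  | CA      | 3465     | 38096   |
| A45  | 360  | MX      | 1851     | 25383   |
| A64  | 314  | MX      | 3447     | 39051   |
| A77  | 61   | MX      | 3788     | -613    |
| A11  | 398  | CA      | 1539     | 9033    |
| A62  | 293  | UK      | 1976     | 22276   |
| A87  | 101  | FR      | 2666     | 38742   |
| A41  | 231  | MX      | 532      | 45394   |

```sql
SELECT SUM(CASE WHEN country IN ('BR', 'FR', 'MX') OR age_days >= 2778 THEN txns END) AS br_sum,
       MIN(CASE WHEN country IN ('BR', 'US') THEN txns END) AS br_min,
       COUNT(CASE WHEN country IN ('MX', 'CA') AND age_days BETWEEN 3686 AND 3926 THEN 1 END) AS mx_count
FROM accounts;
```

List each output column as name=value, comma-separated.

[br_sum: country IN ('BR', 'FR', 'MX') OR age_days >= 2778]
acct=A35: ✓ → 343
acct=A20: ✓ → 263
acct=A58: ✗
acct=A49: ✓ → 70
acct=A79: ✗
acct=A50: ✓ → 264
acct=A45: ✓ → 360
acct=A64: ✓ → 314
acct=A77: ✓ → 61
acct=A11: ✗
acct=A62: ✗
acct=A87: ✓ → 101
acct=A41: ✓ → 231
br_sum = 343 + 263 + 70 + 264 + 360 + 314 + 61 + 101 + 231 = 2007
—
[br_min: country IN ('BR', 'US')]
acct=A35: ✓ → 343
acct=A20: ✗
acct=A58: ✗
acct=A49: ✓ → 70
acct=A79: ✓ → 136
acct=A50: ✗
acct=A45: ✗
acct=A64: ✗
acct=A77: ✗
acct=A11: ✗
acct=A62: ✗
acct=A87: ✗
acct=A41: ✗
br_min = MIN(343, 70, 136) = 70
—
[mx_count: country IN ('MX', 'CA') AND age_days BETWEEN 3686 AND 3926]
acct=A35: ✗
acct=A20: ✗
acct=A58: ✗
acct=A49: ✗
acct=A79: ✗
acct=A50: ✗
acct=A45: ✗
acct=A64: ✗
acct=A77: ✓ → 1
acct=A11: ✗
acct=A62: ✗
acct=A87: ✗
acct=A41: ✗
mx_count = COUNT(1) = 1

br_sum=2007, br_min=70, mx_count=1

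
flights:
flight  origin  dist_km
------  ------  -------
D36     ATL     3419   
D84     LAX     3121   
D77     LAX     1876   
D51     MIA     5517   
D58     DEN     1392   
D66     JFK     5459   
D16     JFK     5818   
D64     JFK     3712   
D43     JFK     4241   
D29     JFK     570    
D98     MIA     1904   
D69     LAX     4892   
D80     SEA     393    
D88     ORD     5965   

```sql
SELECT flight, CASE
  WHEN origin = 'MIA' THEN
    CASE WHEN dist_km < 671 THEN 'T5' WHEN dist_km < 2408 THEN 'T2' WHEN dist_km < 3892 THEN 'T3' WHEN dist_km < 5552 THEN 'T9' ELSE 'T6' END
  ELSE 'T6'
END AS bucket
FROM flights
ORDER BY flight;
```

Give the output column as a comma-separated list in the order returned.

T6, T6, T6, T6, T9, T6, T6, T6, T6, T6, T6, T6, T6, T2

flight=D16: origin='JFK' → outer ELSE → T6
flight=D29: origin='JFK' → outer ELSE → T6
flight=D36: origin='ATL' → outer ELSE → T6
flight=D43: origin='JFK' → outer ELSE → T6
flight=D51: origin='MIA' → inner[dist_km < 5552] → T9
flight=D58: origin='DEN' → outer ELSE → T6
flight=D64: origin='JFK' → outer ELSE → T6
flight=D66: origin='JFK' → outer ELSE → T6
flight=D69: origin='LAX' → outer ELSE → T6
flight=D77: origin='LAX' → outer ELSE → T6
flight=D80: origin='SEA' → outer ELSE → T6
flight=D84: origin='LAX' → outer ELSE → T6
flight=D88: origin='ORD' → outer ELSE → T6
flight=D98: origin='MIA' → inner[dist_km < 2408] → T2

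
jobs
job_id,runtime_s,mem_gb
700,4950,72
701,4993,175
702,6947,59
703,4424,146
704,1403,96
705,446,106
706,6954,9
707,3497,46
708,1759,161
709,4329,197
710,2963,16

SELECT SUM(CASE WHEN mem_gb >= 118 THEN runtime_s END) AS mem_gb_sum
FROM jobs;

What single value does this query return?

15505

job_id=700: ✗
job_id=701: ✓ → 4993
job_id=702: ✗
job_id=703: ✓ → 4424
job_id=704: ✗
job_id=705: ✗
job_id=706: ✗
job_id=707: ✗
job_id=708: ✓ → 1759
job_id=709: ✓ → 4329
job_id=710: ✗
mem_gb_sum = 4993 + 4424 + 1759 + 4329 = 15505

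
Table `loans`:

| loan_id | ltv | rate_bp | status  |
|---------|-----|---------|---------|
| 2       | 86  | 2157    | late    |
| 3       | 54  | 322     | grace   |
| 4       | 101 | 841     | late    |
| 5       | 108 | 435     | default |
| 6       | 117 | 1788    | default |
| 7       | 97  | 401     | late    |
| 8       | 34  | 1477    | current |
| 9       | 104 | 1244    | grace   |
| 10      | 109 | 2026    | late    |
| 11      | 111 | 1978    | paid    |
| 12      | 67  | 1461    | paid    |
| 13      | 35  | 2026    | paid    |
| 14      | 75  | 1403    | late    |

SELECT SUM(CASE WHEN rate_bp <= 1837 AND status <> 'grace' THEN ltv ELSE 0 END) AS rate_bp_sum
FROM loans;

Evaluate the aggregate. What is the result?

599

loan_id=2: ✗
loan_id=3: ✗
loan_id=4: ✓ → 101
loan_id=5: ✓ → 108
loan_id=6: ✓ → 117
loan_id=7: ✓ → 97
loan_id=8: ✓ → 34
loan_id=9: ✗
loan_id=10: ✗
loan_id=11: ✗
loan_id=12: ✓ → 67
loan_id=13: ✗
loan_id=14: ✓ → 75
rate_bp_sum = 101 + 108 + 117 + 97 + 34 + 67 + 75 = 599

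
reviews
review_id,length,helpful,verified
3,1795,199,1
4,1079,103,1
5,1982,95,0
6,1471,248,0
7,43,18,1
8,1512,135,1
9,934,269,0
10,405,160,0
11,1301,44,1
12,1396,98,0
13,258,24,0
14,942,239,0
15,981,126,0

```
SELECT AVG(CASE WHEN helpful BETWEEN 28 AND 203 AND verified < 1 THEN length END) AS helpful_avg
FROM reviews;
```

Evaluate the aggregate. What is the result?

1191

review_id=3: ✗
review_id=4: ✗
review_id=5: ✓ → 1982
review_id=6: ✗
review_id=7: ✗
review_id=8: ✗
review_id=9: ✗
review_id=10: ✓ → 405
review_id=11: ✗
review_id=12: ✓ → 1396
review_id=13: ✗
review_id=14: ✗
review_id=15: ✓ → 981
helpful_avg = (1982 + 405 + 1396 + 981) / 4 = 1191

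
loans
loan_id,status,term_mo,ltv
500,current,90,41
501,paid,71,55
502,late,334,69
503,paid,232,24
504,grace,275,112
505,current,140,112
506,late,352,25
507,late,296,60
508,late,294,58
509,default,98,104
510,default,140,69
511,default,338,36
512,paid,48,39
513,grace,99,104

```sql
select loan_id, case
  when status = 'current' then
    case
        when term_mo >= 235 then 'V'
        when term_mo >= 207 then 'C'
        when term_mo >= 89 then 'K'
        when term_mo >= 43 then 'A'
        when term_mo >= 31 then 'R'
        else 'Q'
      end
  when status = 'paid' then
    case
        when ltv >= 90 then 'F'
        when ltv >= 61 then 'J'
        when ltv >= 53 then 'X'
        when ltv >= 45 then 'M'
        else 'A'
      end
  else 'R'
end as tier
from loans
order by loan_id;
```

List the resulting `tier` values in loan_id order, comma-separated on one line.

K, X, R, A, R, K, R, R, R, R, R, R, A, R

loan_id=500: status='current' → inner[term_mo >= 89] → K
loan_id=501: status='paid' → inner[ltv >= 53] → X
loan_id=502: status='late' → outer ELSE → R
loan_id=503: status='paid' → inner[ELSE] → A
loan_id=504: status='grace' → outer ELSE → R
loan_id=505: status='current' → inner[term_mo >= 89] → K
loan_id=506: status='late' → outer ELSE → R
loan_id=507: status='late' → outer ELSE → R
loan_id=508: status='late' → outer ELSE → R
loan_id=509: status='default' → outer ELSE → R
loan_id=510: status='default' → outer ELSE → R
loan_id=511: status='default' → outer ELSE → R
loan_id=512: status='paid' → inner[ELSE] → A
loan_id=513: status='grace' → outer ELSE → R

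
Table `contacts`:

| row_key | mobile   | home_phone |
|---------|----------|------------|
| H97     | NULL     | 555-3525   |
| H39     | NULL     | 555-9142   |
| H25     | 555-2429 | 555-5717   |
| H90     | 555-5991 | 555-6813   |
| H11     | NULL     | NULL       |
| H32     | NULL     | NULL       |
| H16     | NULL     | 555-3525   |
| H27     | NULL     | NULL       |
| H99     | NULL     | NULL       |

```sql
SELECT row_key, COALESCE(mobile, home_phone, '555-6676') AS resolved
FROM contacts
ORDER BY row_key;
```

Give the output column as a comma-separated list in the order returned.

555-6676, 555-3525, 555-2429, 555-6676, 555-6676, 555-9142, 555-5991, 555-3525, 555-6676

row_key=H11: mobile=NULL, home_phone=NULL, → literal 555-6676 → 555-6676
row_key=H16: mobile=NULL, home_phone=555-3525 → 555-3525
row_key=H25: mobile=555-2429 → 555-2429
row_key=H27: mobile=NULL, home_phone=NULL, → literal 555-6676 → 555-6676
row_key=H32: mobile=NULL, home_phone=NULL, → literal 555-6676 → 555-6676
row_key=H39: mobile=NULL, home_phone=555-9142 → 555-9142
row_key=H90: mobile=555-5991 → 555-5991
row_key=H97: mobile=NULL, home_phone=555-3525 → 555-3525
row_key=H99: mobile=NULL, home_phone=NULL, → literal 555-6676 → 555-6676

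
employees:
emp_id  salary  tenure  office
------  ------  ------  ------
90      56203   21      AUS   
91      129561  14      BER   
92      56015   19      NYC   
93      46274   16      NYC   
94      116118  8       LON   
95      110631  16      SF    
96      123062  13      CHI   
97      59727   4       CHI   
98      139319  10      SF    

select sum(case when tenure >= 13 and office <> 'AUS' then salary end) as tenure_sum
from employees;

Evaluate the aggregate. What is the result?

465543

emp_id=90: ✗
emp_id=91: ✓ → 129561
emp_id=92: ✓ → 56015
emp_id=93: ✓ → 46274
emp_id=94: ✗
emp_id=95: ✓ → 110631
emp_id=96: ✓ → 123062
emp_id=97: ✗
emp_id=98: ✗
tenure_sum = 129561 + 56015 + 46274 + 110631 + 123062 = 465543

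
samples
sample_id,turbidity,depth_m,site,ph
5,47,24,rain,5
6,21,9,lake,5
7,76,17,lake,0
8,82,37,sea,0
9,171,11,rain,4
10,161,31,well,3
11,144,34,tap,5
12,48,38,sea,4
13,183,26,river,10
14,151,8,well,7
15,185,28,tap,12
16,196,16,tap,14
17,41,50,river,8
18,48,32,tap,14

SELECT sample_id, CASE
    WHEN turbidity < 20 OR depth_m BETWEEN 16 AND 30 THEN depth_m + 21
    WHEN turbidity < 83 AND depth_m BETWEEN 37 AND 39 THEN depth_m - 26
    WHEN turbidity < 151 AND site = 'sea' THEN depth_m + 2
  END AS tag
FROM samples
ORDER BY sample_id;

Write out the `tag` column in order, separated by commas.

45, NULL, 38, 11, NULL, NULL, NULL, 12, 47, NULL, 49, 37, NULL, NULL

sample_id=5: turbidity < 20 OR depth_m BETWEEN 16 AND 30 → 45
sample_id=6: (no match → NULL) → NULL
sample_id=7: turbidity < 20 OR depth_m BETWEEN 16 AND 30 → 38
sample_id=8: turbidity < 83 AND depth_m BETWEEN 37 AND 39 → 11
sample_id=9: (no match → NULL) → NULL
sample_id=10: (no match → NULL) → NULL
sample_id=11: (no match → NULL) → NULL
sample_id=12: turbidity < 83 AND depth_m BETWEEN 37 AND 39 → 12
sample_id=13: turbidity < 20 OR depth_m BETWEEN 16 AND 30 → 47
sample_id=14: (no match → NULL) → NULL
sample_id=15: turbidity < 20 OR depth_m BETWEEN 16 AND 30 → 49
sample_id=16: turbidity < 20 OR depth_m BETWEEN 16 AND 30 → 37
sample_id=17: (no match → NULL) → NULL
sample_id=18: (no match → NULL) → NULL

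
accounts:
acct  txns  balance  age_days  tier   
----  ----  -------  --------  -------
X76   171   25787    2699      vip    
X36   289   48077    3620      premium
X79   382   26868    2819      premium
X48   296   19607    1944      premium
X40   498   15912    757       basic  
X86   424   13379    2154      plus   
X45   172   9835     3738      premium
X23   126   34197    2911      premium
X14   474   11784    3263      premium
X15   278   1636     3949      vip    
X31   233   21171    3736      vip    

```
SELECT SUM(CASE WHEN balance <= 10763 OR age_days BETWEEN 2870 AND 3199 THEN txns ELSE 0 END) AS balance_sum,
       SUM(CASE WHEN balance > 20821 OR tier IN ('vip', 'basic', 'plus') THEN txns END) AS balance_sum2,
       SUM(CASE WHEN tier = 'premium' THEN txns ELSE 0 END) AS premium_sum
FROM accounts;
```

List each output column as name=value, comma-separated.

balance_sum=576, balance_sum2=2401, premium_sum=1739

[balance_sum: balance <= 10763 OR age_days BETWEEN 2870 AND 3199]
acct=X76: ✗
acct=X36: ✗
acct=X79: ✗
acct=X48: ✗
acct=X40: ✗
acct=X86: ✗
acct=X45: ✓ → 172
acct=X23: ✓ → 126
acct=X14: ✗
acct=X15: ✓ → 278
acct=X31: ✗
balance_sum = 172 + 126 + 278 = 576
—
[balance_sum2: balance > 20821 OR tier IN ('vip', 'basic', 'plus')]
acct=X76: ✓ → 171
acct=X36: ✓ → 289
acct=X79: ✓ → 382
acct=X48: ✗
acct=X40: ✓ → 498
acct=X86: ✓ → 424
acct=X45: ✗
acct=X23: ✓ → 126
acct=X14: ✗
acct=X15: ✓ → 278
acct=X31: ✓ → 233
balance_sum2 = 171 + 289 + 382 + 498 + 424 + 126 + 278 + 233 = 2401
—
[premium_sum: tier = 'premium']
acct=X76: ✗
acct=X36: ✓ → 289
acct=X79: ✓ → 382
acct=X48: ✓ → 296
acct=X40: ✗
acct=X86: ✗
acct=X45: ✓ → 172
acct=X23: ✓ → 126
acct=X14: ✓ → 474
acct=X15: ✗
acct=X31: ✗
premium_sum = 289 + 382 + 296 + 172 + 126 + 474 = 1739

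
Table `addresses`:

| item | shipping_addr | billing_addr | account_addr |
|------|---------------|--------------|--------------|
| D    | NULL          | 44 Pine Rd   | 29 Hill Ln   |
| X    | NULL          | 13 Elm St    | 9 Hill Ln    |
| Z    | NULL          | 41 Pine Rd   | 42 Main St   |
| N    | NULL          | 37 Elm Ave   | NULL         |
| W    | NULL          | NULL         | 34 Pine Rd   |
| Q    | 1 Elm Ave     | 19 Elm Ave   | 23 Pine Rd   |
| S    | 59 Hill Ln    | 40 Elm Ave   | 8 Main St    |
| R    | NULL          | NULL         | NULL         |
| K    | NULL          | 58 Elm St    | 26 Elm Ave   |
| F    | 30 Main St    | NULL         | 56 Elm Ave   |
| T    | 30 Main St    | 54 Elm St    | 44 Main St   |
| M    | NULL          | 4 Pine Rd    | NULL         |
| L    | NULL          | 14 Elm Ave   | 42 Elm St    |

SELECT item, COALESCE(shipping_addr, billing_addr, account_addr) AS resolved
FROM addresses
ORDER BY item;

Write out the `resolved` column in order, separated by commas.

44 Pine Rd, 30 Main St, 58 Elm St, 14 Elm Ave, 4 Pine Rd, 37 Elm Ave, 1 Elm Ave, NULL, 59 Hill Ln, 30 Main St, 34 Pine Rd, 13 Elm St, 41 Pine Rd

item=D: shipping_addr=NULL, billing_addr=44 Pine Rd → 44 Pine Rd
item=F: shipping_addr=30 Main St → 30 Main St
item=K: shipping_addr=NULL, billing_addr=58 Elm St → 58 Elm St
item=L: shipping_addr=NULL, billing_addr=14 Elm Ave → 14 Elm Ave
item=M: shipping_addr=NULL, billing_addr=4 Pine Rd → 4 Pine Rd
item=N: shipping_addr=NULL, billing_addr=37 Elm Ave → 37 Elm Ave
item=Q: shipping_addr=1 Elm Ave → 1 Elm Ave
item=R: shipping_addr=NULL, billing_addr=NULL, account_addr=NULL (all NULL) → NULL
item=S: shipping_addr=59 Hill Ln → 59 Hill Ln
item=T: shipping_addr=30 Main St → 30 Main St
item=W: shipping_addr=NULL, billing_addr=NULL, account_addr=34 Pine Rd → 34 Pine Rd
item=X: shipping_addr=NULL, billing_addr=13 Elm St → 13 Elm St
item=Z: shipping_addr=NULL, billing_addr=41 Pine Rd → 41 Pine Rd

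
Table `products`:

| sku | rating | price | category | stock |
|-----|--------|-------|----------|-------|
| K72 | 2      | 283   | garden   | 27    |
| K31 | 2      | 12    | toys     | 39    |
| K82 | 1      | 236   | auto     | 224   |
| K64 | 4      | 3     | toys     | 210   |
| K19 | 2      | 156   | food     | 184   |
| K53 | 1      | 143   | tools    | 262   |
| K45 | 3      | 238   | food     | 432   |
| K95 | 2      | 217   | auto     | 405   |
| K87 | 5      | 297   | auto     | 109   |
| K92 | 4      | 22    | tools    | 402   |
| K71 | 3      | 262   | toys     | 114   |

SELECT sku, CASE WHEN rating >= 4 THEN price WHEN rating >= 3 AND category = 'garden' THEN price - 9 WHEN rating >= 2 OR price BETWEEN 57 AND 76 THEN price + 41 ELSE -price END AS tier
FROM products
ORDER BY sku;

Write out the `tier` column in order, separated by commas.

sku=K19: rating >= 2 OR price BETWEEN 57 AND 76 → 197
sku=K31: rating >= 2 OR price BETWEEN 57 AND 76 → 53
sku=K45: rating >= 2 OR price BETWEEN 57 AND 76 → 279
sku=K53: ELSE → -143
sku=K64: rating >= 4 → 3
sku=K71: rating >= 2 OR price BETWEEN 57 AND 76 → 303
sku=K72: rating >= 2 OR price BETWEEN 57 AND 76 → 324
sku=K82: ELSE → -236
sku=K87: rating >= 4 → 297
sku=K92: rating >= 4 → 22
sku=K95: rating >= 2 OR price BETWEEN 57 AND 76 → 258

197, 53, 279, -143, 3, 303, 324, -236, 297, 22, 258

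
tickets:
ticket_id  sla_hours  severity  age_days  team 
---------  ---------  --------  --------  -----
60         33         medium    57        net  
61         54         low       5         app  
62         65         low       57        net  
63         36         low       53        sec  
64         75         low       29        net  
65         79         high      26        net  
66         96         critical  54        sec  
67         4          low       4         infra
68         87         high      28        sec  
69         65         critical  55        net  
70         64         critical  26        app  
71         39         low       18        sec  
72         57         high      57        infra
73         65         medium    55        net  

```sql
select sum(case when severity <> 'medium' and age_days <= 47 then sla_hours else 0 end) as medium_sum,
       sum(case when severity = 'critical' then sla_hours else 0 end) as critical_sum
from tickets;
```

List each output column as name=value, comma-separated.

[medium_sum: severity <> 'medium' and age_days <= 47]
ticket_id=60: ✗
ticket_id=61: ✓ → 54
ticket_id=62: ✗
ticket_id=63: ✗
ticket_id=64: ✓ → 75
ticket_id=65: ✓ → 79
ticket_id=66: ✗
ticket_id=67: ✓ → 4
ticket_id=68: ✓ → 87
ticket_id=69: ✗
ticket_id=70: ✓ → 64
ticket_id=71: ✓ → 39
ticket_id=72: ✗
ticket_id=73: ✗
medium_sum = 54 + 75 + 79 + 4 + 87 + 64 + 39 = 402
—
[critical_sum: severity = 'critical']
ticket_id=60: ✗
ticket_id=61: ✗
ticket_id=62: ✗
ticket_id=63: ✗
ticket_id=64: ✗
ticket_id=65: ✗
ticket_id=66: ✓ → 96
ticket_id=67: ✗
ticket_id=68: ✗
ticket_id=69: ✓ → 65
ticket_id=70: ✓ → 64
ticket_id=71: ✗
ticket_id=72: ✗
ticket_id=73: ✗
critical_sum = 96 + 65 + 64 = 225

medium_sum=402, critical_sum=225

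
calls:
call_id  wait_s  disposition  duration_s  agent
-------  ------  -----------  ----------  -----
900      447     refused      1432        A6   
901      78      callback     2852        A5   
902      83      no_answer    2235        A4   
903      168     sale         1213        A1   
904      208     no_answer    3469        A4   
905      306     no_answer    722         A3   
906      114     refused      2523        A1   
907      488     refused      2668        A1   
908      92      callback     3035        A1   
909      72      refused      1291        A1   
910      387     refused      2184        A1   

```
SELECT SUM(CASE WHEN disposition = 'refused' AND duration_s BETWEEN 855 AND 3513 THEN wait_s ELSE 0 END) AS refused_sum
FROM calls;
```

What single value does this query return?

1508

call_id=900: ✓ → 447
call_id=901: ✗
call_id=902: ✗
call_id=903: ✗
call_id=904: ✗
call_id=905: ✗
call_id=906: ✓ → 114
call_id=907: ✓ → 488
call_id=908: ✗
call_id=909: ✓ → 72
call_id=910: ✓ → 387
refused_sum = 447 + 114 + 488 + 72 + 387 = 1508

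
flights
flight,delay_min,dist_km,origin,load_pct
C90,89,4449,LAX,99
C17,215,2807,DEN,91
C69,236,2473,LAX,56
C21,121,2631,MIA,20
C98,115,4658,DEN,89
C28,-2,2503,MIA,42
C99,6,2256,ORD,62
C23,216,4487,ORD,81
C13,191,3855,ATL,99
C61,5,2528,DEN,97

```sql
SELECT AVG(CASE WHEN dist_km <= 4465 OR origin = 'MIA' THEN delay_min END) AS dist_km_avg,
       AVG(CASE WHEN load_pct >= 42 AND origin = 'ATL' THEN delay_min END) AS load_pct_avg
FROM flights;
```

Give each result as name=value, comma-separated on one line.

[dist_km_avg: dist_km <= 4465 OR origin = 'MIA']
flight=C90: ✓ → 89
flight=C17: ✓ → 215
flight=C69: ✓ → 236
flight=C21: ✓ → 121
flight=C98: ✗
flight=C28: ✓ → -2
flight=C99: ✓ → 6
flight=C23: ✗
flight=C13: ✓ → 191
flight=C61: ✓ → 5
dist_km_avg = (89 + 215 + 236 + 121 + -2 + 6 + 191 + 5) / 8 = 107.625
—
[load_pct_avg: load_pct >= 42 AND origin = 'ATL']
flight=C90: ✗
flight=C17: ✗
flight=C69: ✗
flight=C21: ✗
flight=C98: ✗
flight=C28: ✗
flight=C99: ✗
flight=C23: ✗
flight=C13: ✓ → 191
flight=C61: ✗
load_pct_avg = 191

dist_km_avg=107.625, load_pct_avg=191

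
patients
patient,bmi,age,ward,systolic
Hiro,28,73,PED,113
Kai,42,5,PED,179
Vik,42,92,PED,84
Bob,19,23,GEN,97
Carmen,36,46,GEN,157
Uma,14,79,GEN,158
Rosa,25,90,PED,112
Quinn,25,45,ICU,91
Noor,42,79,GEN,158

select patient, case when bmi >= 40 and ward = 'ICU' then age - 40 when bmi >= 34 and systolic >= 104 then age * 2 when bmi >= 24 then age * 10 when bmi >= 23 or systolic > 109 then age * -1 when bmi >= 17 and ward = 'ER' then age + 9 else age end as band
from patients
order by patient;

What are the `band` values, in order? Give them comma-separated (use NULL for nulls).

23, 92, 730, 10, 158, 450, 900, -79, 920

patient=Bob: ELSE → 23
patient=Carmen: bmi >= 34 and systolic >= 104 → 92
patient=Hiro: bmi >= 24 → 730
patient=Kai: bmi >= 34 and systolic >= 104 → 10
patient=Noor: bmi >= 34 and systolic >= 104 → 158
patient=Quinn: bmi >= 24 → 450
patient=Rosa: bmi >= 24 → 900
patient=Uma: bmi >= 23 or systolic > 109 → -79
patient=Vik: bmi >= 24 → 920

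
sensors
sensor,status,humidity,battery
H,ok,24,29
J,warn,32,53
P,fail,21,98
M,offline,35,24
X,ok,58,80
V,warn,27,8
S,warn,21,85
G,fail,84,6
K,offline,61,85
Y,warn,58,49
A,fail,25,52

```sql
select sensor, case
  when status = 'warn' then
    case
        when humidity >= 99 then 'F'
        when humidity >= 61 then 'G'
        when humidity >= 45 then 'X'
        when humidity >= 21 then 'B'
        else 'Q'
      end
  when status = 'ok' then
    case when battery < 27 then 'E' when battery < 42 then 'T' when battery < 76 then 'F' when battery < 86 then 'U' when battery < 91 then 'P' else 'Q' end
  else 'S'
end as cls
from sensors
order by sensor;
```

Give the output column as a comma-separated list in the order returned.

S, S, T, B, S, S, S, B, B, U, X

sensor=A: status='fail' → outer ELSE → S
sensor=G: status='fail' → outer ELSE → S
sensor=H: status='ok' → inner[battery < 42] → T
sensor=J: status='warn' → inner[humidity >= 21] → B
sensor=K: status='offline' → outer ELSE → S
sensor=M: status='offline' → outer ELSE → S
sensor=P: status='fail' → outer ELSE → S
sensor=S: status='warn' → inner[humidity >= 21] → B
sensor=V: status='warn' → inner[humidity >= 21] → B
sensor=X: status='ok' → inner[battery < 86] → U
sensor=Y: status='warn' → inner[humidity >= 45] → X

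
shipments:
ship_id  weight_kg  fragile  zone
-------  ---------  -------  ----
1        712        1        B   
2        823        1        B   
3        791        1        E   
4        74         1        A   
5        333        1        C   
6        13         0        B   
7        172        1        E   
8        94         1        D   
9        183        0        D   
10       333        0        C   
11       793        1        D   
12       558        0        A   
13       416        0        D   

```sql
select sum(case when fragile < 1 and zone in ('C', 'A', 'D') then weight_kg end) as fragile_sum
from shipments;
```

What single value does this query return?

ship_id=1: ✗
ship_id=2: ✗
ship_id=3: ✗
ship_id=4: ✗
ship_id=5: ✗
ship_id=6: ✗
ship_id=7: ✗
ship_id=8: ✗
ship_id=9: ✓ → 183
ship_id=10: ✓ → 333
ship_id=11: ✗
ship_id=12: ✓ → 558
ship_id=13: ✓ → 416
fragile_sum = 183 + 333 + 558 + 416 = 1490

1490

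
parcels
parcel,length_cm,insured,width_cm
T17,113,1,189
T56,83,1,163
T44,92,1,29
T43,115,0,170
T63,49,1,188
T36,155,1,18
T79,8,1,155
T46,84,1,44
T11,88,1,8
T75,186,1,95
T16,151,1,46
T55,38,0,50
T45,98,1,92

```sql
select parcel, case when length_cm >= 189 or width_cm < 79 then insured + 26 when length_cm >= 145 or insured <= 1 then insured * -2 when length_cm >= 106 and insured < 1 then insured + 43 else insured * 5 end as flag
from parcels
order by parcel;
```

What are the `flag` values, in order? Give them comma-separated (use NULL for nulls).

27, 27, -2, 27, 0, 27, -2, 27, 26, -2, -2, -2, -2

parcel=T11: length_cm >= 189 or width_cm < 79 → 27
parcel=T16: length_cm >= 189 or width_cm < 79 → 27
parcel=T17: length_cm >= 145 or insured <= 1 → -2
parcel=T36: length_cm >= 189 or width_cm < 79 → 27
parcel=T43: length_cm >= 145 or insured <= 1 → 0
parcel=T44: length_cm >= 189 or width_cm < 79 → 27
parcel=T45: length_cm >= 145 or insured <= 1 → -2
parcel=T46: length_cm >= 189 or width_cm < 79 → 27
parcel=T55: length_cm >= 189 or width_cm < 79 → 26
parcel=T56: length_cm >= 145 or insured <= 1 → -2
parcel=T63: length_cm >= 145 or insured <= 1 → -2
parcel=T75: length_cm >= 145 or insured <= 1 → -2
parcel=T79: length_cm >= 145 or insured <= 1 → -2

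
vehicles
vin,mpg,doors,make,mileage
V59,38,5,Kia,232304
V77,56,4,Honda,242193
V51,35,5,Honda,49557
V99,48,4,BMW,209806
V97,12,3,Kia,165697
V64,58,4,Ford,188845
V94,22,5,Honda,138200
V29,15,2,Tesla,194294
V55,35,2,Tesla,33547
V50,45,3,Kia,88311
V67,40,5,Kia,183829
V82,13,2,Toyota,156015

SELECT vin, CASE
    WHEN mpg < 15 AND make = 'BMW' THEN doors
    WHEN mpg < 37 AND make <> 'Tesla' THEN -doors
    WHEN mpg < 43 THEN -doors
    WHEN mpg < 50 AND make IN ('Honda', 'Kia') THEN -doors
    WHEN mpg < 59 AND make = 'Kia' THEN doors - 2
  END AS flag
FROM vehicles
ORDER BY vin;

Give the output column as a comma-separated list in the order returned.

-2, -3, -5, -2, -5, NULL, -5, NULL, -2, -5, -3, NULL

vin=V29: mpg < 43 → -2
vin=V50: mpg < 50 AND make IN ('Honda', 'Kia') → -3
vin=V51: mpg < 37 AND make <> 'Tesla' → -5
vin=V55: mpg < 43 → -2
vin=V59: mpg < 43 → -5
vin=V64: (no match → NULL) → NULL
vin=V67: mpg < 43 → -5
vin=V77: (no match → NULL) → NULL
vin=V82: mpg < 37 AND make <> 'Tesla' → -2
vin=V94: mpg < 37 AND make <> 'Tesla' → -5
vin=V97: mpg < 37 AND make <> 'Tesla' → -3
vin=V99: (no match → NULL) → NULL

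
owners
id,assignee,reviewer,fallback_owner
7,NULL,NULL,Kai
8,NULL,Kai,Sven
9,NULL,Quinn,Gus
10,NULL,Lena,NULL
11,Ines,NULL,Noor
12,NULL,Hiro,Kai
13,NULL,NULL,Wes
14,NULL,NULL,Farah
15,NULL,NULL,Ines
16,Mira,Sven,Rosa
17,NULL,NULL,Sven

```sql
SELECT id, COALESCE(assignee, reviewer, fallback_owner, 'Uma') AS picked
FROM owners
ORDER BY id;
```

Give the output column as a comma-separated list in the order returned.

id=7: assignee=NULL, reviewer=NULL, fallback_owner=Kai → Kai
id=8: assignee=NULL, reviewer=Kai → Kai
id=9: assignee=NULL, reviewer=Quinn → Quinn
id=10: assignee=NULL, reviewer=Lena → Lena
id=11: assignee=Ines → Ines
id=12: assignee=NULL, reviewer=Hiro → Hiro
id=13: assignee=NULL, reviewer=NULL, fallback_owner=Wes → Wes
id=14: assignee=NULL, reviewer=NULL, fallback_owner=Farah → Farah
id=15: assignee=NULL, reviewer=NULL, fallback_owner=Ines → Ines
id=16: assignee=Mira → Mira
id=17: assignee=NULL, reviewer=NULL, fallback_owner=Sven → Sven

Kai, Kai, Quinn, Lena, Ines, Hiro, Wes, Farah, Ines, Mira, Sven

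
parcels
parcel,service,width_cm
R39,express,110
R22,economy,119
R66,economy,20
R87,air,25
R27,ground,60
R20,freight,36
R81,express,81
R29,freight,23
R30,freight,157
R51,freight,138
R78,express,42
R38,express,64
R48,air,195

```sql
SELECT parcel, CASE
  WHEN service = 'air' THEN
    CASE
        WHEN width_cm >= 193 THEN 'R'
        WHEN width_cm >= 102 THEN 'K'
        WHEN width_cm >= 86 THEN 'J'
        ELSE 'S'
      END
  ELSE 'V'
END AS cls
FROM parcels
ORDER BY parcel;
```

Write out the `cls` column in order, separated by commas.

V, V, V, V, V, V, V, R, V, V, V, V, S

parcel=R20: service='freight' → outer ELSE → V
parcel=R22: service='economy' → outer ELSE → V
parcel=R27: service='ground' → outer ELSE → V
parcel=R29: service='freight' → outer ELSE → V
parcel=R30: service='freight' → outer ELSE → V
parcel=R38: service='express' → outer ELSE → V
parcel=R39: service='express' → outer ELSE → V
parcel=R48: service='air' → inner[width_cm >= 193] → R
parcel=R51: service='freight' → outer ELSE → V
parcel=R66: service='economy' → outer ELSE → V
parcel=R78: service='express' → outer ELSE → V
parcel=R81: service='express' → outer ELSE → V
parcel=R87: service='air' → inner[ELSE] → S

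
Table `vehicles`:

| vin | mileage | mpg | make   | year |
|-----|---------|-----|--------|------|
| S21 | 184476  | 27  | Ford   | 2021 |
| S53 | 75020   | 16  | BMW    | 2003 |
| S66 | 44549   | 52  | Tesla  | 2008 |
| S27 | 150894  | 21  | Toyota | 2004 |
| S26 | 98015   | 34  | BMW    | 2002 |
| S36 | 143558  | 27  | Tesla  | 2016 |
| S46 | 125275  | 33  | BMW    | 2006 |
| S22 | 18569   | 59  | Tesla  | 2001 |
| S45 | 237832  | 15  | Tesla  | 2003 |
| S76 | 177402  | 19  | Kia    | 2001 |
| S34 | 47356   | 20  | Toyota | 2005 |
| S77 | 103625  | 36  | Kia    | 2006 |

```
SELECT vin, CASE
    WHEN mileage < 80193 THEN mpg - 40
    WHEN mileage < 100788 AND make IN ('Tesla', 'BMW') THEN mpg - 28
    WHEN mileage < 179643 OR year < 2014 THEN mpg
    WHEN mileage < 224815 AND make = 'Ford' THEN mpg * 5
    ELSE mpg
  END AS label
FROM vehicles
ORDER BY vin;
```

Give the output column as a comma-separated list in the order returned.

vin=S21: mileage < 224815 AND make = 'Ford' → 135
vin=S22: mileage < 80193 → 19
vin=S26: mileage < 100788 AND make IN ('Tesla', 'BMW') → 6
vin=S27: mileage < 179643 OR year < 2014 → 21
vin=S34: mileage < 80193 → -20
vin=S36: mileage < 179643 OR year < 2014 → 27
vin=S45: mileage < 179643 OR year < 2014 → 15
vin=S46: mileage < 179643 OR year < 2014 → 33
vin=S53: mileage < 80193 → -24
vin=S66: mileage < 80193 → 12
vin=S76: mileage < 179643 OR year < 2014 → 19
vin=S77: mileage < 179643 OR year < 2014 → 36

135, 19, 6, 21, -20, 27, 15, 33, -24, 12, 19, 36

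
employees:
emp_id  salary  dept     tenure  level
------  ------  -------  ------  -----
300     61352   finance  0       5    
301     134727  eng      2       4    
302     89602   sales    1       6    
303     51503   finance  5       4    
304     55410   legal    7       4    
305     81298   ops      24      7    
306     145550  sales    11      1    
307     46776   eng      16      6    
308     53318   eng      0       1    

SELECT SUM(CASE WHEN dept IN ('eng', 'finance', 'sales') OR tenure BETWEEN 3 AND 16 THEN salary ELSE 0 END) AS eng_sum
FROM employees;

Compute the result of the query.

emp_id=300: ✓ → 61352
emp_id=301: ✓ → 134727
emp_id=302: ✓ → 89602
emp_id=303: ✓ → 51503
emp_id=304: ✓ → 55410
emp_id=305: ✗
emp_id=306: ✓ → 145550
emp_id=307: ✓ → 46776
emp_id=308: ✓ → 53318
eng_sum = 61352 + 134727 + 89602 + 51503 + 55410 + 145550 + 46776 + 53318 = 638238

638238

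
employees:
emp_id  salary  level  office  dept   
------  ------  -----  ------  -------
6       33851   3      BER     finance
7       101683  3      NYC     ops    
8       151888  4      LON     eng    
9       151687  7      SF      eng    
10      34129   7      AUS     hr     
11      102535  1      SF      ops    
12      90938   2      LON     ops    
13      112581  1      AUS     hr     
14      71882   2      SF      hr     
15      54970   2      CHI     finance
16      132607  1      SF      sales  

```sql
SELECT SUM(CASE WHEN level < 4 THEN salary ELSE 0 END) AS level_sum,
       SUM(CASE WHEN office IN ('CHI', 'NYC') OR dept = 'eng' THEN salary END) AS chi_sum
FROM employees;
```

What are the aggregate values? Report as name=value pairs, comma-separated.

[level_sum: level < 4]
emp_id=6: ✓ → 33851
emp_id=7: ✓ → 101683
emp_id=8: ✗
emp_id=9: ✗
emp_id=10: ✗
emp_id=11: ✓ → 102535
emp_id=12: ✓ → 90938
emp_id=13: ✓ → 112581
emp_id=14: ✓ → 71882
emp_id=15: ✓ → 54970
emp_id=16: ✓ → 132607
level_sum = 33851 + 101683 + 102535 + 90938 + 112581 + 71882 + 54970 + 132607 = 701047
—
[chi_sum: office IN ('CHI', 'NYC') OR dept = 'eng']
emp_id=6: ✗
emp_id=7: ✓ → 101683
emp_id=8: ✓ → 151888
emp_id=9: ✓ → 151687
emp_id=10: ✗
emp_id=11: ✗
emp_id=12: ✗
emp_id=13: ✗
emp_id=14: ✗
emp_id=15: ✓ → 54970
emp_id=16: ✗
chi_sum = 101683 + 151888 + 151687 + 54970 = 460228

level_sum=701047, chi_sum=460228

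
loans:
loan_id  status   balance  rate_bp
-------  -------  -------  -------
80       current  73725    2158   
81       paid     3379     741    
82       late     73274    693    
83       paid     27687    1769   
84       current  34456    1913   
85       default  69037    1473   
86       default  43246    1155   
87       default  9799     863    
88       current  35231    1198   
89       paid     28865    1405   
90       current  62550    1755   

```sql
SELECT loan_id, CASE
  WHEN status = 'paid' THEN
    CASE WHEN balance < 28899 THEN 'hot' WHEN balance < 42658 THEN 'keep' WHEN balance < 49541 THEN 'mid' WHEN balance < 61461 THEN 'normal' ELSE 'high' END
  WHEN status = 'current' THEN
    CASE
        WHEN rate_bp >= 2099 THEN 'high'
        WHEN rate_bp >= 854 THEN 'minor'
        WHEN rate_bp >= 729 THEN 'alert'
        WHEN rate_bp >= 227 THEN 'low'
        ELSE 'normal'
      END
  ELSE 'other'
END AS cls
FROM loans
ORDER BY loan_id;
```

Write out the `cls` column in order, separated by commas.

high, hot, other, hot, minor, other, other, other, minor, hot, minor

loan_id=80: status='current' → inner[rate_bp >= 2099] → high
loan_id=81: status='paid' → inner[balance < 28899] → hot
loan_id=82: status='late' → outer ELSE → other
loan_id=83: status='paid' → inner[balance < 28899] → hot
loan_id=84: status='current' → inner[rate_bp >= 854] → minor
loan_id=85: status='default' → outer ELSE → other
loan_id=86: status='default' → outer ELSE → other
loan_id=87: status='default' → outer ELSE → other
loan_id=88: status='current' → inner[rate_bp >= 854] → minor
loan_id=89: status='paid' → inner[balance < 28899] → hot
loan_id=90: status='current' → inner[rate_bp >= 854] → minor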